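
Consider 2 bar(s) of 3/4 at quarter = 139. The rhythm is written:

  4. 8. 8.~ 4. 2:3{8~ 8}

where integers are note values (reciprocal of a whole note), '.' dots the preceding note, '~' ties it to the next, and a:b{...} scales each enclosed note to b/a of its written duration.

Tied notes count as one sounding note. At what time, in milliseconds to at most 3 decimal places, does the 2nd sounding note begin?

1. 0.0ms @ 0 + 647.482ms (3/2)
2. 647.482ms @ 3/2 + 323.741ms (3/4)
3. 971.223ms @ 9/4 + 971.223ms (9/4)
4. 1942.446ms @ 9/2 + 647.482ms (3/2)

note 2 onset = 3/2b = 647.482ms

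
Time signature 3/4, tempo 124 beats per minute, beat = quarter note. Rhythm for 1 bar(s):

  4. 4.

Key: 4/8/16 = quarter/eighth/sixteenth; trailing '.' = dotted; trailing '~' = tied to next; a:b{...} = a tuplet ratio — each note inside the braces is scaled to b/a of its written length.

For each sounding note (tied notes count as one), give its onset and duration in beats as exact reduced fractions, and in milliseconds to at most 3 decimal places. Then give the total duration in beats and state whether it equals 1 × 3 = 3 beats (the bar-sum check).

1) 0.0ms=0b +725.806ms=3/2b
2) 725.806ms=3/2b +725.806ms=3/2b
Σ=3b of 3 (124bpm 3/4) — PASS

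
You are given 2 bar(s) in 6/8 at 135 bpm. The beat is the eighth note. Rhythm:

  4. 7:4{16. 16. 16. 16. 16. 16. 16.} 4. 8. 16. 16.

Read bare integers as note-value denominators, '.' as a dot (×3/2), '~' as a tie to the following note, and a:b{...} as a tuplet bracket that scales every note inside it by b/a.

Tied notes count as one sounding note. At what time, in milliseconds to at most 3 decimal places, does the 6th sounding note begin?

1. 0.0ms @ 0 + 1333.333ms (3)
2. 1333.333ms @ 3 + 190.476ms (3/7)
3. 1523.81ms @ 24/7 + 190.476ms (3/7)
4. 1714.286ms @ 27/7 + 190.476ms (3/7)
5. 1904.762ms @ 30/7 + 190.476ms (3/7)
6. 2095.238ms @ 33/7 + 190.476ms (3/7)
7. 2285.714ms @ 36/7 + 190.476ms (3/7)
8. 2476.19ms @ 39/7 + 190.476ms (3/7)
9. 2666.667ms @ 6 + 1333.333ms (3)
10. 4000.0ms @ 9 + 666.667ms (3/2)
11. 4666.667ms @ 21/2 + 333.333ms (3/4)
12. 5000.0ms @ 45/4 + 333.333ms (3/4)

note 6 onset = 33/7b = 2095.238ms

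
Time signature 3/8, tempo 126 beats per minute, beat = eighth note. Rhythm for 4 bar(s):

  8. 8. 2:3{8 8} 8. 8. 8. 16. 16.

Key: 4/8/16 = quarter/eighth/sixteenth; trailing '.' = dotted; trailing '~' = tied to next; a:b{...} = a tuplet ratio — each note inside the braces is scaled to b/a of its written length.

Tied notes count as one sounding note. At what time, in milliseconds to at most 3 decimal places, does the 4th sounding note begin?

note 4 onset = 9/2b = 2142.857ms

1. 0.0ms @ 0 + 714.286ms (3/2)
2. 714.286ms @ 3/2 + 714.286ms (3/2)
3. 1428.571ms @ 3 + 714.286ms (3/2)
4. 2142.857ms @ 9/2 + 714.286ms (3/2)
5. 2857.143ms @ 6 + 714.286ms (3/2)
6. 3571.429ms @ 15/2 + 714.286ms (3/2)
7. 4285.714ms @ 9 + 714.286ms (3/2)
8. 5000.0ms @ 21/2 + 357.143ms (3/4)
9. 5357.143ms @ 45/4 + 357.143ms (3/4)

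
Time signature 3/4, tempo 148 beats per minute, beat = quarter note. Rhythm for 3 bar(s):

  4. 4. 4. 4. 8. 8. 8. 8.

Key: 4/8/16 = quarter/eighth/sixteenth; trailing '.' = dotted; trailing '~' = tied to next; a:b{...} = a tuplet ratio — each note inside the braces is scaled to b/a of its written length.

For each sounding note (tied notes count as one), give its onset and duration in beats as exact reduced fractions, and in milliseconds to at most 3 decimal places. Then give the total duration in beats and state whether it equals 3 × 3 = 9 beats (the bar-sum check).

1) 0.0ms=0b +608.108ms=3/2b
2) 608.108ms=3/2b +608.108ms=3/2b
3) 1216.216ms=3b +608.108ms=3/2b
4) 1824.324ms=9/2b +608.108ms=3/2b
5) 2432.432ms=6b +304.054ms=3/4b
6) 2736.486ms=27/4b +304.054ms=3/4b
7) 3040.541ms=15/2b +304.054ms=3/4b
8) 3344.595ms=33/4b +304.054ms=3/4b
Σ=9b of 9 (148bpm 3/4) — PASS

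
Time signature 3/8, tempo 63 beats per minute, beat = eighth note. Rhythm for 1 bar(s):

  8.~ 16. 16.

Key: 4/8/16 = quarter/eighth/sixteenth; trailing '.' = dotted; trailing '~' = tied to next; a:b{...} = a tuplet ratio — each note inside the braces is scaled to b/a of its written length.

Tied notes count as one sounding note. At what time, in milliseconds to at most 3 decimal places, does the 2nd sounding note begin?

note 2 onset = 9/4b = 2142.857ms

1. 0.0ms @ 0 + 2142.857ms (9/4)
2. 2142.857ms @ 9/4 + 714.286ms (3/4)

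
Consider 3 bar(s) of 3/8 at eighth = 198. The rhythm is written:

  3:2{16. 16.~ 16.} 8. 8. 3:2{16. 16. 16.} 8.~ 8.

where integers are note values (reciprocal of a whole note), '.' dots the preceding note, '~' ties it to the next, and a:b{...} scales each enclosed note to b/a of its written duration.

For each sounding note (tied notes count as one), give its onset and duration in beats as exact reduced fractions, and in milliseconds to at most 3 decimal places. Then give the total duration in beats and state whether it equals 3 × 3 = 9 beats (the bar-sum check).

1) 0.0ms=0b +151.515ms=1/2b
2) 151.515ms=1/2b +303.03ms=1b
3) 454.545ms=3/2b +454.545ms=3/2b
4) 909.091ms=3b +454.545ms=3/2b
5) 1363.636ms=9/2b +151.515ms=1/2b
6) 1515.152ms=5b +151.515ms=1/2b
7) 1666.667ms=11/2b +151.515ms=1/2b
8) 1818.182ms=6b +909.091ms=3b
Σ=9b of 9 (198bpm 3/8) — PASS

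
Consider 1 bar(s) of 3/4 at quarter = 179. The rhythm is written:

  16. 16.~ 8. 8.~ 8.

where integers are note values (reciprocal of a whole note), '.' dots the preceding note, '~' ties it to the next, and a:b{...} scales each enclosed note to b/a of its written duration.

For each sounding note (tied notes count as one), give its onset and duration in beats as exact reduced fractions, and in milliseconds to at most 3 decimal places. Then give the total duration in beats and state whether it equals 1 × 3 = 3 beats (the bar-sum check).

1) 0.0ms=0b +125.698ms=3/8b
2) 125.698ms=3/8b +377.095ms=9/8b
3) 502.793ms=3/2b +502.793ms=3/2b
Σ=3b of 3 (179bpm 3/4) — PASS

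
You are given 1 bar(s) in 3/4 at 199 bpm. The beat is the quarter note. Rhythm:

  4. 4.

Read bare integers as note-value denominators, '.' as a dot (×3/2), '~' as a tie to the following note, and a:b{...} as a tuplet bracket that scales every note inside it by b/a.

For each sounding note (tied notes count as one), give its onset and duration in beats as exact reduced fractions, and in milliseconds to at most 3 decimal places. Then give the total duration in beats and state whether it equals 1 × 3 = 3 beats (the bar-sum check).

1) 0.0ms=0b +452.261ms=3/2b
2) 452.261ms=3/2b +452.261ms=3/2b
Σ=3b of 3 (199bpm 3/4) — PASS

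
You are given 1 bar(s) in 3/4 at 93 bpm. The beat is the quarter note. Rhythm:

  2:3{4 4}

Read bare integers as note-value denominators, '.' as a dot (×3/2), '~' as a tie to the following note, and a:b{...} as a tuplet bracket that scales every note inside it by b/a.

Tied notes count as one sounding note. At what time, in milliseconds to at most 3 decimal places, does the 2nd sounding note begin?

1. 0.0ms @ 0 + 967.742ms (3/2)
2. 967.742ms @ 3/2 + 967.742ms (3/2)

note 2 onset = 3/2b = 967.742ms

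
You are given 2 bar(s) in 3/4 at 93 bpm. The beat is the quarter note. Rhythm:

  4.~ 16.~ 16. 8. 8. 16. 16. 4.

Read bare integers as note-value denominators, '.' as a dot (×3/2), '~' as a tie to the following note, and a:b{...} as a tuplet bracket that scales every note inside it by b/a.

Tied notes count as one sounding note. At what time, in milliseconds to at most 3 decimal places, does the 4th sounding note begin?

1. 0.0ms @ 0 + 1451.613ms (9/4)
2. 1451.613ms @ 9/4 + 483.871ms (3/4)
3. 1935.484ms @ 3 + 483.871ms (3/4)
4. 2419.355ms @ 15/4 + 241.935ms (3/8)
5. 2661.29ms @ 33/8 + 241.935ms (3/8)
6. 2903.226ms @ 9/2 + 967.742ms (3/2)

note 4 onset = 15/4b = 2419.355ms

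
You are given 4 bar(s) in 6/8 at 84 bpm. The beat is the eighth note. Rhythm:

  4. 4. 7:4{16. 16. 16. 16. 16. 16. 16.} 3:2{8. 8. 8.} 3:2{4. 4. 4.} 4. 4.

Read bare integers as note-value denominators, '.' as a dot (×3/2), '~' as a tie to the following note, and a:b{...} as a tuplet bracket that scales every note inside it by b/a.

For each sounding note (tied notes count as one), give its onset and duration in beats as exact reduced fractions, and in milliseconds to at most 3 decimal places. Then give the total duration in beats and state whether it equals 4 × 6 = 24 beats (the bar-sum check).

1) 0.0ms=0b +2142.857ms=3b
2) 2142.857ms=3b +2142.857ms=3b
3) 4285.714ms=6b +306.122ms=3/7b
4) 4591.837ms=45/7b +306.122ms=3/7b
5) 4897.959ms=48/7b +306.122ms=3/7b
6) 5204.082ms=51/7b +306.122ms=3/7b
7) 5510.204ms=54/7b +306.122ms=3/7b
8) 5816.327ms=57/7b +306.122ms=3/7b
9) 6122.449ms=60/7b +306.122ms=3/7b
10) 6428.571ms=9b +714.286ms=1b
11) 7142.857ms=10b +714.286ms=1b
12) 7857.143ms=11b +714.286ms=1b
13) 8571.429ms=12b +1428.571ms=2b
14) 10000.0ms=14b +1428.571ms=2b
15) 11428.571ms=16b +1428.571ms=2b
16) 12857.143ms=18b +2142.857ms=3b
17) 15000.0ms=21b +2142.857ms=3b
Σ=24b of 24 (84bpm 6/8) — PASS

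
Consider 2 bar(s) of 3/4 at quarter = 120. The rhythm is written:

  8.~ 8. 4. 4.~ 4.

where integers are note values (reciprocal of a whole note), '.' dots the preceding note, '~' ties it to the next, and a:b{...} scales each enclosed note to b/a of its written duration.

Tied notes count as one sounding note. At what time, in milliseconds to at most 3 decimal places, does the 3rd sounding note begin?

1. 0.0ms @ 0 + 750.0ms (3/2)
2. 750.0ms @ 3/2 + 750.0ms (3/2)
3. 1500.0ms @ 3 + 1500.0ms (3)

note 3 onset = 3b = 1500.0ms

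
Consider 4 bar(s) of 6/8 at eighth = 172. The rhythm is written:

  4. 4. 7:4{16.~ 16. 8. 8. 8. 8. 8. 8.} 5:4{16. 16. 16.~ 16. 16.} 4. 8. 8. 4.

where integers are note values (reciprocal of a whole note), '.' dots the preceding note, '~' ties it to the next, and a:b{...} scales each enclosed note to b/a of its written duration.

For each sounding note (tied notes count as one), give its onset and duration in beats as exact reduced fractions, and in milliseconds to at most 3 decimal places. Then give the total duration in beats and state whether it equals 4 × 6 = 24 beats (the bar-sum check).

1) 0.0ms=0b +1046.512ms=3b
2) 1046.512ms=3b +1046.512ms=3b
3) 2093.023ms=6b +299.003ms=6/7b
4) 2392.027ms=48/7b +299.003ms=6/7b
5) 2691.03ms=54/7b +299.003ms=6/7b
6) 2990.033ms=60/7b +299.003ms=6/7b
7) 3289.037ms=66/7b +299.003ms=6/7b
8) 3588.04ms=72/7b +299.003ms=6/7b
9) 3887.043ms=78/7b +299.003ms=6/7b
10) 4186.047ms=12b +209.302ms=3/5b
11) 4395.349ms=63/5b +209.302ms=3/5b
12) 4604.651ms=66/5b +418.605ms=6/5b
13) 5023.256ms=72/5b +209.302ms=3/5b
14) 5232.558ms=15b +1046.512ms=3b
15) 6279.07ms=18b +523.256ms=3/2b
16) 6802.326ms=39/2b +523.256ms=3/2b
17) 7325.581ms=21b +1046.512ms=3b
Σ=24b of 24 (172bpm 6/8) — PASS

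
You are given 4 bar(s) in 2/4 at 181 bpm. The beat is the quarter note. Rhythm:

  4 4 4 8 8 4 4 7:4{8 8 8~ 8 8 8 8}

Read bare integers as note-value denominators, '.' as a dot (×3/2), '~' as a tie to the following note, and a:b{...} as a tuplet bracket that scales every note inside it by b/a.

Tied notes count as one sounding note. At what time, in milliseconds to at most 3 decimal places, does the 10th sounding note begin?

1. 0.0ms @ 0 + 331.492ms (1)
2. 331.492ms @ 1 + 331.492ms (1)
3. 662.983ms @ 2 + 331.492ms (1)
4. 994.475ms @ 3 + 165.746ms (1/2)
5. 1160.221ms @ 7/2 + 165.746ms (1/2)
6. 1325.967ms @ 4 + 331.492ms (1)
7. 1657.459ms @ 5 + 331.492ms (1)
8. 1988.95ms @ 6 + 94.712ms (2/7)
9. 2083.662ms @ 44/7 + 94.712ms (2/7)
10. 2178.374ms @ 46/7 + 189.424ms (4/7)
11. 2367.798ms @ 50/7 + 94.712ms (2/7)
12. 2462.51ms @ 52/7 + 94.712ms (2/7)
13. 2557.222ms @ 54/7 + 94.712ms (2/7)

note 10 onset = 46/7b = 2178.374ms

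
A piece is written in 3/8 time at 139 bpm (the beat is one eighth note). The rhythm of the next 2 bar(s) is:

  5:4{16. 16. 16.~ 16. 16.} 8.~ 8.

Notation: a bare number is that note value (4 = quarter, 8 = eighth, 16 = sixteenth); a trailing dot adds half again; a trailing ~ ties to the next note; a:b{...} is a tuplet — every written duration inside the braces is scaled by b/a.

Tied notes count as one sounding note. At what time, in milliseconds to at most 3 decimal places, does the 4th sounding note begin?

note 4 onset = 12/5b = 1035.971ms

1. 0.0ms @ 0 + 258.993ms (3/5)
2. 258.993ms @ 3/5 + 258.993ms (3/5)
3. 517.986ms @ 6/5 + 517.986ms (6/5)
4. 1035.971ms @ 12/5 + 258.993ms (3/5)
5. 1294.964ms @ 3 + 1294.964ms (3)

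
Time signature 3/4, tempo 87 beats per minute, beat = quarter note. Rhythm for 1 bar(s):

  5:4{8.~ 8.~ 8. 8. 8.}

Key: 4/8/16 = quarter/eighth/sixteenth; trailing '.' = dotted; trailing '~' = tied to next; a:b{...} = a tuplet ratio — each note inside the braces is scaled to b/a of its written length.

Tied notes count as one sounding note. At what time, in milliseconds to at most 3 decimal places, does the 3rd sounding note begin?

note 3 onset = 12/5b = 1655.172ms

1. 0.0ms @ 0 + 1241.379ms (9/5)
2. 1241.379ms @ 9/5 + 413.793ms (3/5)
3. 1655.172ms @ 12/5 + 413.793ms (3/5)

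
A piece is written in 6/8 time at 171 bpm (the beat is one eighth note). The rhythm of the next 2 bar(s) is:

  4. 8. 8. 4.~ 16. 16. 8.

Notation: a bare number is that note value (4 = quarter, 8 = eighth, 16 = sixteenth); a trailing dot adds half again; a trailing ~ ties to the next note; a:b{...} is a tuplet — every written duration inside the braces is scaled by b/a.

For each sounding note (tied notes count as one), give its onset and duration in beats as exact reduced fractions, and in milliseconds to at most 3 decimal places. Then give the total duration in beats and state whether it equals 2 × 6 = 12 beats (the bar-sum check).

1) 0.0ms=0b +1052.632ms=3b
2) 1052.632ms=3b +526.316ms=3/2b
3) 1578.947ms=9/2b +526.316ms=3/2b
4) 2105.263ms=6b +1315.789ms=15/4b
5) 3421.053ms=39/4b +263.158ms=3/4b
6) 3684.211ms=21/2b +526.316ms=3/2b
Σ=12b of 12 (171bpm 6/8) — PASS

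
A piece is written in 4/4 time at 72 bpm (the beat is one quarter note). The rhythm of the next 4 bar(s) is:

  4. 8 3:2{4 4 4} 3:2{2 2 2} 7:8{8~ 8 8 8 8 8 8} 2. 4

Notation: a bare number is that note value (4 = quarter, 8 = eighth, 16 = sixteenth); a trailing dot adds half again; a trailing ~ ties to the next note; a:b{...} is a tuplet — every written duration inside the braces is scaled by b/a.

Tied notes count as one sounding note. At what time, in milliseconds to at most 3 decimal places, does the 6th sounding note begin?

1. 0.0ms @ 0 + 1250.0ms (3/2)
2. 1250.0ms @ 3/2 + 416.667ms (1/2)
3. 1666.667ms @ 2 + 555.556ms (2/3)
4. 2222.222ms @ 8/3 + 555.556ms (2/3)
5. 2777.778ms @ 10/3 + 555.556ms (2/3)
6. 3333.333ms @ 4 + 1111.111ms (4/3)
7. 4444.444ms @ 16/3 + 1111.111ms (4/3)
8. 5555.556ms @ 20/3 + 1111.111ms (4/3)
9. 6666.667ms @ 8 + 952.381ms (8/7)
10. 7619.048ms @ 64/7 + 476.19ms (4/7)
11. 8095.238ms @ 68/7 + 476.19ms (4/7)
12. 8571.429ms @ 72/7 + 476.19ms (4/7)
13. 9047.619ms @ 76/7 + 476.19ms (4/7)
14. 9523.81ms @ 80/7 + 476.19ms (4/7)
15. 10000.0ms @ 12 + 2500.0ms (3)
16. 12500.0ms @ 15 + 833.333ms (1)

note 6 onset = 4b = 3333.333ms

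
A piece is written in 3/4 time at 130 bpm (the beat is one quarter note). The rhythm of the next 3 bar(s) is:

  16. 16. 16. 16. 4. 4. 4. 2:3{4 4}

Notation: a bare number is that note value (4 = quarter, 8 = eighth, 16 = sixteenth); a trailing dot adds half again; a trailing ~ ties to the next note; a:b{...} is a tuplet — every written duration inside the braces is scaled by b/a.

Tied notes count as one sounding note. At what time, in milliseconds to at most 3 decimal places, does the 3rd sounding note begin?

note 3 onset = 3/4b = 346.154ms

1. 0.0ms @ 0 + 173.077ms (3/8)
2. 173.077ms @ 3/8 + 173.077ms (3/8)
3. 346.154ms @ 3/4 + 173.077ms (3/8)
4. 519.231ms @ 9/8 + 173.077ms (3/8)
5. 692.308ms @ 3/2 + 692.308ms (3/2)
6. 1384.615ms @ 3 + 692.308ms (3/2)
7. 2076.923ms @ 9/2 + 692.308ms (3/2)
8. 2769.231ms @ 6 + 692.308ms (3/2)
9. 3461.538ms @ 15/2 + 692.308ms (3/2)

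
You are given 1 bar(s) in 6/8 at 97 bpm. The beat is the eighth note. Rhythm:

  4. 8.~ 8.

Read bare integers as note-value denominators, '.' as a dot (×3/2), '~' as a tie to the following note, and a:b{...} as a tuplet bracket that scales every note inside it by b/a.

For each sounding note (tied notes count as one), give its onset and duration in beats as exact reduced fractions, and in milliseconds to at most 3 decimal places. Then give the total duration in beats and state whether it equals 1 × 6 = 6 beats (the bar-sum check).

1) 0.0ms=0b +1855.67ms=3b
2) 1855.67ms=3b +1855.67ms=3b
Σ=6b of 6 (97bpm 6/8) — PASS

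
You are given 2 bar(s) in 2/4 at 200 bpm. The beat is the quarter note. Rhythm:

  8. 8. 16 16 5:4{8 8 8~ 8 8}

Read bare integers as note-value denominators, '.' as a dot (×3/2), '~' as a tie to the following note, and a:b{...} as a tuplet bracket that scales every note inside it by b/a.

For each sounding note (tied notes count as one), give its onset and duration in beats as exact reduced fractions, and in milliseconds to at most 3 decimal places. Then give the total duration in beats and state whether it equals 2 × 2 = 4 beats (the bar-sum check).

1) 0.0ms=0b +225.0ms=3/4b
2) 225.0ms=3/4b +225.0ms=3/4b
3) 450.0ms=3/2b +75.0ms=1/4b
4) 525.0ms=7/4b +75.0ms=1/4b
5) 600.0ms=2b +120.0ms=2/5b
6) 720.0ms=12/5b +120.0ms=2/5b
7) 840.0ms=14/5b +240.0ms=4/5b
8) 1080.0ms=18/5b +120.0ms=2/5b
Σ=4b of 4 (200bpm 2/4) — PASS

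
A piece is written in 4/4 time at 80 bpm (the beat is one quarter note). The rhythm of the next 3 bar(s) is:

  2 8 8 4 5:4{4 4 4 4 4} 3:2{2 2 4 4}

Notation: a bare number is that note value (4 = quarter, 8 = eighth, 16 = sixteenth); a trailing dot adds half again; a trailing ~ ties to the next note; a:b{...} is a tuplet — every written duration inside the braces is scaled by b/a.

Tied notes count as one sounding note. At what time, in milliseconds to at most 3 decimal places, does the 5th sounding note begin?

note 5 onset = 4b = 3000.0ms

1. 0.0ms @ 0 + 1500.0ms (2)
2. 1500.0ms @ 2 + 375.0ms (1/2)
3. 1875.0ms @ 5/2 + 375.0ms (1/2)
4. 2250.0ms @ 3 + 750.0ms (1)
5. 3000.0ms @ 4 + 600.0ms (4/5)
6. 3600.0ms @ 24/5 + 600.0ms (4/5)
7. 4200.0ms @ 28/5 + 600.0ms (4/5)
8. 4800.0ms @ 32/5 + 600.0ms (4/5)
9. 5400.0ms @ 36/5 + 600.0ms (4/5)
10. 6000.0ms @ 8 + 1000.0ms (4/3)
11. 7000.0ms @ 28/3 + 1000.0ms (4/3)
12. 8000.0ms @ 32/3 + 500.0ms (2/3)
13. 8500.0ms @ 34/3 + 500.0ms (2/3)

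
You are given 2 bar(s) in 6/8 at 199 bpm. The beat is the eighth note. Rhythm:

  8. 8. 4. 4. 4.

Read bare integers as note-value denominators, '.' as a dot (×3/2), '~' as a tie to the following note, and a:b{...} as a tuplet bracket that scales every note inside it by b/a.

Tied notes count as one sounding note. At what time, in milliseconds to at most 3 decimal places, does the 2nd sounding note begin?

1. 0.0ms @ 0 + 452.261ms (3/2)
2. 452.261ms @ 3/2 + 452.261ms (3/2)
3. 904.523ms @ 3 + 904.523ms (3)
4. 1809.045ms @ 6 + 904.523ms (3)
5. 2713.568ms @ 9 + 904.523ms (3)

note 2 onset = 3/2b = 452.261ms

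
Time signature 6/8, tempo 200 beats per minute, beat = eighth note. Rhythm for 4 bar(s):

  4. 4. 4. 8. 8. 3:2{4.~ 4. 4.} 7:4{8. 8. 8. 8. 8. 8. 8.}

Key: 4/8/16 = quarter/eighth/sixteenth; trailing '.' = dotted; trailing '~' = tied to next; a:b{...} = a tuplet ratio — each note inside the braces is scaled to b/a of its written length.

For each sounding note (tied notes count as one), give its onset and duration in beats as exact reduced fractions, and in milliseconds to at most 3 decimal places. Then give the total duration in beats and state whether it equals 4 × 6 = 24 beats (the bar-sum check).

1) 0.0ms=0b +900.0ms=3b
2) 900.0ms=3b +900.0ms=3b
3) 1800.0ms=6b +900.0ms=3b
4) 2700.0ms=9b +450.0ms=3/2b
5) 3150.0ms=21/2b +450.0ms=3/2b
6) 3600.0ms=12b +1200.0ms=4b
7) 4800.0ms=16b +600.0ms=2b
8) 5400.0ms=18b +257.143ms=6/7b
9) 5657.143ms=132/7b +257.143ms=6/7b
10) 5914.286ms=138/7b +257.143ms=6/7b
11) 6171.429ms=144/7b +257.143ms=6/7b
12) 6428.571ms=150/7b +257.143ms=6/7b
13) 6685.714ms=156/7b +257.143ms=6/7b
14) 6942.857ms=162/7b +257.143ms=6/7b
Σ=24b of 24 (200bpm 6/8) — PASS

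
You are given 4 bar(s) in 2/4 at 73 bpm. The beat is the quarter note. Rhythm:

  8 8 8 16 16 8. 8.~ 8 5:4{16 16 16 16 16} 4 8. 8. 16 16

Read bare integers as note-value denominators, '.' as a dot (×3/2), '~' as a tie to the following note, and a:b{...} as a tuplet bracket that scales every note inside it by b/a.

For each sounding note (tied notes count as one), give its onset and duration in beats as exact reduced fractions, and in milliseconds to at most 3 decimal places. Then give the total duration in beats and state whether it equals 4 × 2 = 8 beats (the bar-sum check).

1) 0.0ms=0b +410.959ms=1/2b
2) 410.959ms=1/2b +410.959ms=1/2b
3) 821.918ms=1b +410.959ms=1/2b
4) 1232.877ms=3/2b +205.479ms=1/4b
5) 1438.356ms=7/4b +205.479ms=1/4b
6) 1643.836ms=2b +616.438ms=3/4b
7) 2260.274ms=11/4b +1027.397ms=5/4b
8) 3287.671ms=4b +164.384ms=1/5b
9) 3452.055ms=21/5b +164.384ms=1/5b
10) 3616.438ms=22/5b +164.384ms=1/5b
11) 3780.822ms=23/5b +164.384ms=1/5b
12) 3945.205ms=24/5b +164.384ms=1/5b
13) 4109.589ms=5b +821.918ms=1b
14) 4931.507ms=6b +616.438ms=3/4b
15) 5547.945ms=27/4b +616.438ms=3/4b
16) 6164.384ms=15/2b +205.479ms=1/4b
17) 6369.863ms=31/4b +205.479ms=1/4b
Σ=8b of 8 (73bpm 2/4) — PASS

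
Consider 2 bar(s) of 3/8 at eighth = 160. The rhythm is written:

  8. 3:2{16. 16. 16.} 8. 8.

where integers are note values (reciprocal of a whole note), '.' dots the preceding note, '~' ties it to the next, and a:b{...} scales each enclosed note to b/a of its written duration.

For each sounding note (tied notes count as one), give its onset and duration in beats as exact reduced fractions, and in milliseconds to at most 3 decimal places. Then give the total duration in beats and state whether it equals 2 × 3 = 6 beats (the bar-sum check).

1) 0.0ms=0b +562.5ms=3/2b
2) 562.5ms=3/2b +187.5ms=1/2b
3) 750.0ms=2b +187.5ms=1/2b
4) 937.5ms=5/2b +187.5ms=1/2b
5) 1125.0ms=3b +562.5ms=3/2b
6) 1687.5ms=9/2b +562.5ms=3/2b
Σ=6b of 6 (160bpm 3/8) — PASS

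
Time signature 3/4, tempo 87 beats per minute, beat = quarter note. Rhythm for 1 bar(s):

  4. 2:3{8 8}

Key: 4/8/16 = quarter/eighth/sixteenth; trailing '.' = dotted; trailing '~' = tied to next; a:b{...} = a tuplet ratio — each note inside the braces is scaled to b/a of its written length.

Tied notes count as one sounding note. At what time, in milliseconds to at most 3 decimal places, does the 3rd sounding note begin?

1. 0.0ms @ 0 + 1034.483ms (3/2)
2. 1034.483ms @ 3/2 + 517.241ms (3/4)
3. 1551.724ms @ 9/4 + 517.241ms (3/4)

note 3 onset = 9/4b = 1551.724ms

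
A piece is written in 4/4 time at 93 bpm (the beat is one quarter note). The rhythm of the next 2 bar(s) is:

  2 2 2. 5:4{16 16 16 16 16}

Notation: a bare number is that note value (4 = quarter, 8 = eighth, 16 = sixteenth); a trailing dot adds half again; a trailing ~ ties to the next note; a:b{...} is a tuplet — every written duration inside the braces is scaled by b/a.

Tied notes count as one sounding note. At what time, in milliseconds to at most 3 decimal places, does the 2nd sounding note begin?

1. 0.0ms @ 0 + 1290.323ms (2)
2. 1290.323ms @ 2 + 1290.323ms (2)
3. 2580.645ms @ 4 + 1935.484ms (3)
4. 4516.129ms @ 7 + 129.032ms (1/5)
5. 4645.161ms @ 36/5 + 129.032ms (1/5)
6. 4774.194ms @ 37/5 + 129.032ms (1/5)
7. 4903.226ms @ 38/5 + 129.032ms (1/5)
8. 5032.258ms @ 39/5 + 129.032ms (1/5)

note 2 onset = 2b = 1290.323ms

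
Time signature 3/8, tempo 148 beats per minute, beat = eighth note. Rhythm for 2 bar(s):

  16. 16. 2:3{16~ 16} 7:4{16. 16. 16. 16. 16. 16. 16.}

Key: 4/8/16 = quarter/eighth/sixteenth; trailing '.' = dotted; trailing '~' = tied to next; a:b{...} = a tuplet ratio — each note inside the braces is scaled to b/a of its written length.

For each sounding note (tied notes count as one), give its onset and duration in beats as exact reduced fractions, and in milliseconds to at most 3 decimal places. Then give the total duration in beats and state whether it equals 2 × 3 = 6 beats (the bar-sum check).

1) 0.0ms=0b +304.054ms=3/4b
2) 304.054ms=3/4b +304.054ms=3/4b
3) 608.108ms=3/2b +608.108ms=3/2b
4) 1216.216ms=3b +173.745ms=3/7b
5) 1389.961ms=24/7b +173.745ms=3/7b
6) 1563.707ms=27/7b +173.745ms=3/7b
7) 1737.452ms=30/7b +173.745ms=3/7b
8) 1911.197ms=33/7b +173.745ms=3/7b
9) 2084.942ms=36/7b +173.745ms=3/7b
10) 2258.687ms=39/7b +173.745ms=3/7b
Σ=6b of 6 (148bpm 3/8) — PASS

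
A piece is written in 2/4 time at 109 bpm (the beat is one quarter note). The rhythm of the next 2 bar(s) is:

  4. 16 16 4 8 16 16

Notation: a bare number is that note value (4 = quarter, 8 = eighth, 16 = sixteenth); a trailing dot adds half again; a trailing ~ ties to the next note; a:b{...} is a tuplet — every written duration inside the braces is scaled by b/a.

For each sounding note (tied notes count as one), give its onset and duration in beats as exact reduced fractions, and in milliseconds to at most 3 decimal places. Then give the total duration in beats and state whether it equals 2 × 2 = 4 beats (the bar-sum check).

1) 0.0ms=0b +825.688ms=3/2b
2) 825.688ms=3/2b +137.615ms=1/4b
3) 963.303ms=7/4b +137.615ms=1/4b
4) 1100.917ms=2b +550.459ms=1b
5) 1651.376ms=3b +275.229ms=1/2b
6) 1926.606ms=7/2b +137.615ms=1/4b
7) 2064.22ms=15/4b +137.615ms=1/4b
Σ=4b of 4 (109bpm 2/4) — PASS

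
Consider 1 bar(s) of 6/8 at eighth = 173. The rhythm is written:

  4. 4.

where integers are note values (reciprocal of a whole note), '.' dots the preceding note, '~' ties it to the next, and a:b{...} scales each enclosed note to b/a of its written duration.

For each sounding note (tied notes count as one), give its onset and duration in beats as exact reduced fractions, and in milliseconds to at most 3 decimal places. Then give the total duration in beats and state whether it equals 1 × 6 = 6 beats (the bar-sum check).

1) 0.0ms=0b +1040.462ms=3b
2) 1040.462ms=3b +1040.462ms=3b
Σ=6b of 6 (173bpm 6/8) — PASS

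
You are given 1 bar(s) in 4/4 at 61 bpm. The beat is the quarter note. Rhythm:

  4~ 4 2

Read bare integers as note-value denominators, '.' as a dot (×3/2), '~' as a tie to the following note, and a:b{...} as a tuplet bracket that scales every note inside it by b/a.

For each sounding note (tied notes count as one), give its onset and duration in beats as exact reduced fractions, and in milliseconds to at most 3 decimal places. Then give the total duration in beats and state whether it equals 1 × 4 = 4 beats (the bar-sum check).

1) 0.0ms=0b +1967.213ms=2b
2) 1967.213ms=2b +1967.213ms=2b
Σ=4b of 4 (61bpm 4/4) — PASS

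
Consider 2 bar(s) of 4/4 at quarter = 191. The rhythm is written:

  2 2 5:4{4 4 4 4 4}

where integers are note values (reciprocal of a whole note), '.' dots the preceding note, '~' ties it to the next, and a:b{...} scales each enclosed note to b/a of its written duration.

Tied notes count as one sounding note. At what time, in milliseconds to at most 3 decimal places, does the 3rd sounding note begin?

note 3 onset = 4b = 1256.545ms

1. 0.0ms @ 0 + 628.272ms (2)
2. 628.272ms @ 2 + 628.272ms (2)
3. 1256.545ms @ 4 + 251.309ms (4/5)
4. 1507.853ms @ 24/5 + 251.309ms (4/5)
5. 1759.162ms @ 28/5 + 251.309ms (4/5)
6. 2010.471ms @ 32/5 + 251.309ms (4/5)
7. 2261.78ms @ 36/5 + 251.309ms (4/5)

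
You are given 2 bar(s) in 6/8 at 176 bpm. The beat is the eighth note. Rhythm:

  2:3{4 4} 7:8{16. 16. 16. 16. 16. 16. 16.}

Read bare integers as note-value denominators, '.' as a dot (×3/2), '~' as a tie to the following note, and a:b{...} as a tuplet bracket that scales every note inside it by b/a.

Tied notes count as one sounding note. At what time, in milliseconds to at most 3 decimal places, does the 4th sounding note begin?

note 4 onset = 48/7b = 2337.662ms

1. 0.0ms @ 0 + 1022.727ms (3)
2. 1022.727ms @ 3 + 1022.727ms (3)
3. 2045.455ms @ 6 + 292.208ms (6/7)
4. 2337.662ms @ 48/7 + 292.208ms (6/7)
5. 2629.87ms @ 54/7 + 292.208ms (6/7)
6. 2922.078ms @ 60/7 + 292.208ms (6/7)
7. 3214.286ms @ 66/7 + 292.208ms (6/7)
8. 3506.494ms @ 72/7 + 292.208ms (6/7)
9. 3798.701ms @ 78/7 + 292.208ms (6/7)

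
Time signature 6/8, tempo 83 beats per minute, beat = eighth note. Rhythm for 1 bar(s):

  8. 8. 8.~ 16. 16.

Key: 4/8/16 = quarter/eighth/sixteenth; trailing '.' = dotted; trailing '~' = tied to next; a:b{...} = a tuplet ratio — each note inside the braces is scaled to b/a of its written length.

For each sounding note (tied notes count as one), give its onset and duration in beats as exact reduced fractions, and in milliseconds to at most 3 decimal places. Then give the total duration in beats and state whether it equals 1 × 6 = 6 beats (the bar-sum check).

1) 0.0ms=0b +1084.337ms=3/2b
2) 1084.337ms=3/2b +1084.337ms=3/2b
3) 2168.675ms=3b +1626.506ms=9/4b
4) 3795.181ms=21/4b +542.169ms=3/4b
Σ=6b of 6 (83bpm 6/8) — PASS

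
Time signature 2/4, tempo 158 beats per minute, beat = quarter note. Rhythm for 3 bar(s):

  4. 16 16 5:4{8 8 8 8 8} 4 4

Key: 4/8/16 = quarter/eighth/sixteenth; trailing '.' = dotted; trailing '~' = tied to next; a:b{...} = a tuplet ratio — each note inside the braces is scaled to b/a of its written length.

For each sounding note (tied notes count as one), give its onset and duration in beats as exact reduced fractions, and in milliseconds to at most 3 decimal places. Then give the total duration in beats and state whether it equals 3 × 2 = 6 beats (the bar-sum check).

1) 0.0ms=0b +569.62ms=3/2b
2) 569.62ms=3/2b +94.937ms=1/4b
3) 664.557ms=7/4b +94.937ms=1/4b
4) 759.494ms=2b +151.899ms=2/5b
5) 911.392ms=12/5b +151.899ms=2/5b
6) 1063.291ms=14/5b +151.899ms=2/5b
7) 1215.19ms=16/5b +151.899ms=2/5b
8) 1367.089ms=18/5b +151.899ms=2/5b
9) 1518.987ms=4b +379.747ms=1b
10) 1898.734ms=5b +379.747ms=1b
Σ=6b of 6 (158bpm 2/4) — PASS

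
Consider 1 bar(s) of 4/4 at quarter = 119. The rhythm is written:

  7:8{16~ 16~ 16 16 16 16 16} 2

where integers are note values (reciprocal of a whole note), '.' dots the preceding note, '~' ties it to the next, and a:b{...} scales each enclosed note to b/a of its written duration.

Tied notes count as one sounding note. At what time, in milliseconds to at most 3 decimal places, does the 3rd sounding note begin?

note 3 onset = 8/7b = 576.23ms

1. 0.0ms @ 0 + 432.173ms (6/7)
2. 432.173ms @ 6/7 + 144.058ms (2/7)
3. 576.23ms @ 8/7 + 144.058ms (2/7)
4. 720.288ms @ 10/7 + 144.058ms (2/7)
5. 864.346ms @ 12/7 + 144.058ms (2/7)
6. 1008.403ms @ 2 + 1008.403ms (2)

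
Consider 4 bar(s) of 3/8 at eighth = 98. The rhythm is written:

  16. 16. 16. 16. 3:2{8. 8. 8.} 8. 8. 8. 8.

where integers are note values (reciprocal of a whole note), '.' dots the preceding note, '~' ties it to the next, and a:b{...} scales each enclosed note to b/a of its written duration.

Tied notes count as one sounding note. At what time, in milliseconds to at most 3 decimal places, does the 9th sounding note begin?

1. 0.0ms @ 0 + 459.184ms (3/4)
2. 459.184ms @ 3/4 + 459.184ms (3/4)
3. 918.367ms @ 3/2 + 459.184ms (3/4)
4. 1377.551ms @ 9/4 + 459.184ms (3/4)
5. 1836.735ms @ 3 + 612.245ms (1)
6. 2448.98ms @ 4 + 612.245ms (1)
7. 3061.224ms @ 5 + 612.245ms (1)
8. 3673.469ms @ 6 + 918.367ms (3/2)
9. 4591.837ms @ 15/2 + 918.367ms (3/2)
10. 5510.204ms @ 9 + 918.367ms (3/2)
11. 6428.571ms @ 21/2 + 918.367ms (3/2)

note 9 onset = 15/2b = 4591.837ms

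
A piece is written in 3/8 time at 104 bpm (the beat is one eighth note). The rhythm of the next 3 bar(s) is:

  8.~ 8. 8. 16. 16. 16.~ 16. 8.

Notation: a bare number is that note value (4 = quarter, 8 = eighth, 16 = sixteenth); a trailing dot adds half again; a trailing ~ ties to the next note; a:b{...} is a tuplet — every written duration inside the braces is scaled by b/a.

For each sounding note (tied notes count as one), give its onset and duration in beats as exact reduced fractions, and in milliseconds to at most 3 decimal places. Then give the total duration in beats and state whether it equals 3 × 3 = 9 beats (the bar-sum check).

1) 0.0ms=0b +1730.769ms=3b
2) 1730.769ms=3b +865.385ms=3/2b
3) 2596.154ms=9/2b +432.692ms=3/4b
4) 3028.846ms=21/4b +432.692ms=3/4b
5) 3461.538ms=6b +865.385ms=3/2b
6) 4326.923ms=15/2b +865.385ms=3/2b
Σ=9b of 9 (104bpm 3/8) — PASS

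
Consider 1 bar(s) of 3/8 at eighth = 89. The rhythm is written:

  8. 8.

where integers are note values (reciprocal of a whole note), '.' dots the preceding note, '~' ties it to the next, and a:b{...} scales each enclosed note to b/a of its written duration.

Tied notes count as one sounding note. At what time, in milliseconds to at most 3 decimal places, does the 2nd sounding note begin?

note 2 onset = 3/2b = 1011.236ms

1. 0.0ms @ 0 + 1011.236ms (3/2)
2. 1011.236ms @ 3/2 + 1011.236ms (3/2)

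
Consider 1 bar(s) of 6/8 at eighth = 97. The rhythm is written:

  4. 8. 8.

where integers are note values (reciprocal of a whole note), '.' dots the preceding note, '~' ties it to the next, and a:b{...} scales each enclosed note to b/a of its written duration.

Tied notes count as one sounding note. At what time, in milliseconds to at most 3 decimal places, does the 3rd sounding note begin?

note 3 onset = 9/2b = 2783.505ms

1. 0.0ms @ 0 + 1855.67ms (3)
2. 1855.67ms @ 3 + 927.835ms (3/2)
3. 2783.505ms @ 9/2 + 927.835ms (3/2)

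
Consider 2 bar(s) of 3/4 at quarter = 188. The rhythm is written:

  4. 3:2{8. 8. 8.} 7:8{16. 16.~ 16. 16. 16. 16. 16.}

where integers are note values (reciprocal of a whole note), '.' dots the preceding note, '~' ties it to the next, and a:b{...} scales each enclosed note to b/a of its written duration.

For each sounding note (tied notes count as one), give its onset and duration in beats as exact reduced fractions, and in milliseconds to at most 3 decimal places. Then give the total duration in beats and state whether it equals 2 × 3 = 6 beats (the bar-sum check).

1) 0.0ms=0b +478.723ms=3/2b
2) 478.723ms=3/2b +159.574ms=1/2b
3) 638.298ms=2b +159.574ms=1/2b
4) 797.872ms=5/2b +159.574ms=1/2b
5) 957.447ms=3b +136.778ms=3/7b
6) 1094.225ms=24/7b +273.556ms=6/7b
7) 1367.781ms=30/7b +136.778ms=3/7b
8) 1504.559ms=33/7b +136.778ms=3/7b
9) 1641.337ms=36/7b +136.778ms=3/7b
10) 1778.116ms=39/7b +136.778ms=3/7b
Σ=6b of 6 (188bpm 3/4) — PASS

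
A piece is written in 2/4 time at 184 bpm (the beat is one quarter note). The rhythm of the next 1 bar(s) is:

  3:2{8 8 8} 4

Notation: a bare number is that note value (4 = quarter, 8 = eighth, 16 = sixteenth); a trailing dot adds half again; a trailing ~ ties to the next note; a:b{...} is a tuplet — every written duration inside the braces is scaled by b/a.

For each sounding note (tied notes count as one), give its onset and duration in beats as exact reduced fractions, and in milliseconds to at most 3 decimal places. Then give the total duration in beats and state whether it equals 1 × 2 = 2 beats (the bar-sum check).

1) 0.0ms=0b +108.696ms=1/3b
2) 108.696ms=1/3b +108.696ms=1/3b
3) 217.391ms=2/3b +108.696ms=1/3b
4) 326.087ms=1b +326.087ms=1b
Σ=2b of 2 (184bpm 2/4) — PASS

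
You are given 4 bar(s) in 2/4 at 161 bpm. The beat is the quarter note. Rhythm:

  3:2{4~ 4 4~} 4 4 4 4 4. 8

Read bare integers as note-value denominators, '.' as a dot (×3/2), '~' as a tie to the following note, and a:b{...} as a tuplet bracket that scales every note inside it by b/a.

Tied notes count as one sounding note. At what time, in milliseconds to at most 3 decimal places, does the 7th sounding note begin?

1. 0.0ms @ 0 + 496.894ms (4/3)
2. 496.894ms @ 4/3 + 621.118ms (5/3)
3. 1118.012ms @ 3 + 372.671ms (1)
4. 1490.683ms @ 4 + 372.671ms (1)
5. 1863.354ms @ 5 + 372.671ms (1)
6. 2236.025ms @ 6 + 559.006ms (3/2)
7. 2795.031ms @ 15/2 + 186.335ms (1/2)

note 7 onset = 15/2b = 2795.031ms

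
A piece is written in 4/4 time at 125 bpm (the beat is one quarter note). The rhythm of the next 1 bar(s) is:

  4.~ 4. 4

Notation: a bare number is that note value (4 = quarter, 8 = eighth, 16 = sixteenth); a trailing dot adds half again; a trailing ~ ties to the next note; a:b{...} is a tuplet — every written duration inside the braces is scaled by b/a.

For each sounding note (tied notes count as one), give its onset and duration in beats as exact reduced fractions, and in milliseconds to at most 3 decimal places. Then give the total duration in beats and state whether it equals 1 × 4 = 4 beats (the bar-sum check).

1) 0.0ms=0b +1440.0ms=3b
2) 1440.0ms=3b +480.0ms=1b
Σ=4b of 4 (125bpm 4/4) — PASS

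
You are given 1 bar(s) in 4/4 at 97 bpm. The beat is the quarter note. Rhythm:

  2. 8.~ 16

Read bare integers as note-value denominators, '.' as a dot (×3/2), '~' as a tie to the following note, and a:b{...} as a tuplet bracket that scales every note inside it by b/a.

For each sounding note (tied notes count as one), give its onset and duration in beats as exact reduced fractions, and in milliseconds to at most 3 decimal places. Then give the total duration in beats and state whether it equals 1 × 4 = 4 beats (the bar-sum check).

1) 0.0ms=0b +1855.67ms=3b
2) 1855.67ms=3b +618.557ms=1b
Σ=4b of 4 (97bpm 4/4) — PASS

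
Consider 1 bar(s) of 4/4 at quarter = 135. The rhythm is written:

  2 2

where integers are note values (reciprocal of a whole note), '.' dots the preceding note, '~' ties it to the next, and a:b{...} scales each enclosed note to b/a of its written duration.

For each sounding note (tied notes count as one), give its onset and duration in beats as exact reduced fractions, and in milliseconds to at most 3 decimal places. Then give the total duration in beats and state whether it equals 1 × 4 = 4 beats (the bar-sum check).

1) 0.0ms=0b +888.889ms=2b
2) 888.889ms=2b +888.889ms=2b
Σ=4b of 4 (135bpm 4/4) — PASS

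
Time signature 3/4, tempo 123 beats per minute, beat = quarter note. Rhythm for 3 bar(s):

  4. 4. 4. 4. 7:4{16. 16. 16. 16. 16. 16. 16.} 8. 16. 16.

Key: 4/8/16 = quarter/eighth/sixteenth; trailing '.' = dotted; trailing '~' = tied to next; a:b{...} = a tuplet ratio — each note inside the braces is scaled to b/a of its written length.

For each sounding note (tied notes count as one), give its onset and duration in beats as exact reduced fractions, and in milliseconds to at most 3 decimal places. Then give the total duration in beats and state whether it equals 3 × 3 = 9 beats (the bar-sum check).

1) 0.0ms=0b +731.707ms=3/2b
2) 731.707ms=3/2b +731.707ms=3/2b
3) 1463.415ms=3b +731.707ms=3/2b
4) 2195.122ms=9/2b +731.707ms=3/2b
5) 2926.829ms=6b +104.53ms=3/14b
6) 3031.359ms=87/14b +104.53ms=3/14b
7) 3135.889ms=45/7b +104.53ms=3/14b
8) 3240.418ms=93/14b +104.53ms=3/14b
9) 3344.948ms=48/7b +104.53ms=3/14b
10) 3449.477ms=99/14b +104.53ms=3/14b
11) 3554.007ms=51/7b +104.53ms=3/14b
12) 3658.537ms=15/2b +365.854ms=3/4b
13) 4024.39ms=33/4b +182.927ms=3/8b
14) 4207.317ms=69/8b +182.927ms=3/8b
Σ=9b of 9 (123bpm 3/4) — PASS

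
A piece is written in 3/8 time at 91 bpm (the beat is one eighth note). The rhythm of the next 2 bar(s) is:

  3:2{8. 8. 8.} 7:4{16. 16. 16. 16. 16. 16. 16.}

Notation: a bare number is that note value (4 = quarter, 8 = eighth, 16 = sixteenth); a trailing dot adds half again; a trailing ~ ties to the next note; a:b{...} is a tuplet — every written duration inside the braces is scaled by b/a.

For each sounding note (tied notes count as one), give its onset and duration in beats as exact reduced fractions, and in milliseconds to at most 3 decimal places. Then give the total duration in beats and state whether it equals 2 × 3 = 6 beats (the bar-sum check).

1) 0.0ms=0b +659.341ms=1b
2) 659.341ms=1b +659.341ms=1b
3) 1318.681ms=2b +659.341ms=1b
4) 1978.022ms=3b +282.575ms=3/7b
5) 2260.597ms=24/7b +282.575ms=3/7b
6) 2543.171ms=27/7b +282.575ms=3/7b
7) 2825.746ms=30/7b +282.575ms=3/7b
8) 3108.32ms=33/7b +282.575ms=3/7b
9) 3390.895ms=36/7b +282.575ms=3/7b
10) 3673.469ms=39/7b +282.575ms=3/7b
Σ=6b of 6 (91bpm 3/8) — PASS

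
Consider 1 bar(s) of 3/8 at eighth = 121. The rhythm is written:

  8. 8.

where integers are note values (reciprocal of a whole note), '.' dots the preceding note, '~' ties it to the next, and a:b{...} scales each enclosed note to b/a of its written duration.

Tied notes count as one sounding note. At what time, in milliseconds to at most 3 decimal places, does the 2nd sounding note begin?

1. 0.0ms @ 0 + 743.802ms (3/2)
2. 743.802ms @ 3/2 + 743.802ms (3/2)

note 2 onset = 3/2b = 743.802ms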